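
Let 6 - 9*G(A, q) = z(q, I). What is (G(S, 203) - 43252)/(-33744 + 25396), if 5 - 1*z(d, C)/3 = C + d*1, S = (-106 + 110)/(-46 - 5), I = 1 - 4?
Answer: 129559/25044 ≈ 5.1733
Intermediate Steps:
I = -3
S = -4/51 (S = 4/(-51) = 4*(-1/51) = -4/51 ≈ -0.078431)
z(d, C) = 15 - 3*C - 3*d (z(d, C) = 15 - 3*(C + d*1) = 15 - 3*(C + d) = 15 + (-3*C - 3*d) = 15 - 3*C - 3*d)
G(A, q) = -2 + q/3 (G(A, q) = ⅔ - (15 - 3*(-3) - 3*q)/9 = ⅔ - (15 + 9 - 3*q)/9 = ⅔ - (24 - 3*q)/9 = ⅔ + (-8/3 + q/3) = -2 + q/3)
(G(S, 203) - 43252)/(-33744 + 25396) = ((-2 + (⅓)*203) - 43252)/(-33744 + 25396) = ((-2 + 203/3) - 43252)/(-8348) = (197/3 - 43252)*(-1/8348) = -129559/3*(-1/8348) = 129559/25044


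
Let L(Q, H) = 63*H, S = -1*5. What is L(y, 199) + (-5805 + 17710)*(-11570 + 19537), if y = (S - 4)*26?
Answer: 94859672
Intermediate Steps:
S = -5
y = -234 (y = (-5 - 4)*26 = -9*26 = -234)
L(y, 199) + (-5805 + 17710)*(-11570 + 19537) = 63*199 + (-5805 + 17710)*(-11570 + 19537) = 12537 + 11905*7967 = 12537 + 94847135 = 94859672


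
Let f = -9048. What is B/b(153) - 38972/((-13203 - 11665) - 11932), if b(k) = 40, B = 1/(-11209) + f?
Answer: -23217168303/103122800 ≈ -225.14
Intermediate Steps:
B = -101419033/11209 (B = 1/(-11209) - 9048 = -1/11209 - 9048 = -101419033/11209 ≈ -9048.0)
B/b(153) - 38972/((-13203 - 11665) - 11932) = -101419033/11209/40 - 38972/((-13203 - 11665) - 11932) = -101419033/11209*1/40 - 38972/(-24868 - 11932) = -101419033/448360 - 38972/(-36800) = -101419033/448360 - 38972*(-1/36800) = -101419033/448360 + 9743/9200 = -23217168303/103122800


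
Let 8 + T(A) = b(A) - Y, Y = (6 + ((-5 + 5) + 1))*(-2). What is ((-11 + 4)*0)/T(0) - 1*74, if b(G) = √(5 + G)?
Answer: -74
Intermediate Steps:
Y = -14 (Y = (6 + (0 + 1))*(-2) = (6 + 1)*(-2) = 7*(-2) = -14)
T(A) = 6 + √(5 + A) (T(A) = -8 + (√(5 + A) - 1*(-14)) = -8 + (√(5 + A) + 14) = -8 + (14 + √(5 + A)) = 6 + √(5 + A))
((-11 + 4)*0)/T(0) - 1*74 = ((-11 + 4)*0)/(6 + √(5 + 0)) - 1*74 = (-7*0)/(6 + √5) - 74 = 0/(6 + √5) - 74 = 0 - 74 = -74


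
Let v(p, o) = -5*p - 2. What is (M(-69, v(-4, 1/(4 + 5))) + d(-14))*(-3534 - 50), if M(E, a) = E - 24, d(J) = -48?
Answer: 505344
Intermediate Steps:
v(p, o) = -2 - 5*p
M(E, a) = -24 + E
(M(-69, v(-4, 1/(4 + 5))) + d(-14))*(-3534 - 50) = ((-24 - 69) - 48)*(-3534 - 50) = (-93 - 48)*(-3584) = -141*(-3584) = 505344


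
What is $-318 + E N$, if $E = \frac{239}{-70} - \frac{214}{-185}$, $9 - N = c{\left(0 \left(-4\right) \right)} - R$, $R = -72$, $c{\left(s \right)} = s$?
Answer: $- \frac{65037}{370} \approx -175.78$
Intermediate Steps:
$N = -63$ ($N = 9 - \left(0 \left(-4\right) - -72\right) = 9 - \left(0 + 72\right) = 9 - 72 = -63$)
$E = - \frac{5847}{2590}$ ($E = 239 \left(- \frac{1}{70}\right) - - \frac{214}{185} = - \frac{239}{70} + \frac{214}{185} = - \frac{5847}{2590} \approx -2.2575$)
$-318 + E N = -318 - - \frac{52623}{370} = -318 + \frac{52623}{370} = - \frac{65037}{370}$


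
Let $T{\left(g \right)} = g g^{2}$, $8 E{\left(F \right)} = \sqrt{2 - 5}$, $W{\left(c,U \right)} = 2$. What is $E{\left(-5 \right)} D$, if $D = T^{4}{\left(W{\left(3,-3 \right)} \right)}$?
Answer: $512 i \sqrt{3} \approx 886.81 i$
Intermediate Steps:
$E{\left(F \right)} = \frac{i \sqrt{3}}{8}$ ($E{\left(F \right)} = \frac{\sqrt{2 - 5}}{8} = \frac{\sqrt{-3}}{8} = \frac{i \sqrt{3}}{8}$)
$T{\left(g \right)} = g^{3}$
$D = 4096$ ($D = \left(2^{3}\right)^{4} = 8^{4} = 4096$)
$E{\left(-5 \right)} D = \frac{i \sqrt{3}}{8} \cdot 4096 = 512 i \sqrt{3}$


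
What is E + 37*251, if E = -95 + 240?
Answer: 9432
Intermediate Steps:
E = 145
E + 37*251 = 145 + 37*251 = 145 + 9287 = 9432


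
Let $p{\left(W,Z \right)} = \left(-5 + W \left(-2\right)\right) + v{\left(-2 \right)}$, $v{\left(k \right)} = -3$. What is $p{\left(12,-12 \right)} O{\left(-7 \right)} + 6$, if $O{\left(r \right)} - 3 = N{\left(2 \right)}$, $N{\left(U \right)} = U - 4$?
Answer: $-26$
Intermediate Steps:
$p{\left(W,Z \right)} = -8 - 2 W$ ($p{\left(W,Z \right)} = \left(-5 + W \left(-2\right)\right) - 3 = \left(-5 - 2 W\right) - 3 = -8 - 2 W$)
$N{\left(U \right)} = -4 + U$
$O{\left(r \right)} = 1$ ($O{\left(r \right)} = 3 + \left(-4 + 2\right) = 3 - 2 = 1$)
$p{\left(12,-12 \right)} O{\left(-7 \right)} + 6 = \left(-8 - 24\right) 1 + 6 = \left(-32\right) 1 + 6 = -32 + 6 = -26$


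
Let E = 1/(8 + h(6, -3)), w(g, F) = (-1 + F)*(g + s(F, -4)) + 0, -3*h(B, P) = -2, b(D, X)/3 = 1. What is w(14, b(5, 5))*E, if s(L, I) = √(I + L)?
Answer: 42/13 + 3*I/13 ≈ 3.2308 + 0.23077*I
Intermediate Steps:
b(D, X) = 3 (b(D, X) = 3*1 = 3)
h(B, P) = ⅔ (h(B, P) = -⅓*(-2) = ⅔)
w(g, F) = (-1 + F)*(g + √(-4 + F)) (w(g, F) = (-1 + F)*(g + √(-4 + F)) + 0 = (-1 + F)*(g + √(-4 + F)))
E = 3/26 (E = 1/(8 + ⅔) = 1/(26/3) = 3/26 ≈ 0.11538)
w(14, b(5, 5))*E = (-1*14 - √(-4 + 3) + 3*14 + 3*√(-4 + 3))*(3/26) = (-14 - √(-1) + 42 + 3*√(-1))*(3/26) = (-14 - I + 42 + 3*I)*(3/26) = (28 + 2*I)*(3/26) = 42/13 + 3*I/13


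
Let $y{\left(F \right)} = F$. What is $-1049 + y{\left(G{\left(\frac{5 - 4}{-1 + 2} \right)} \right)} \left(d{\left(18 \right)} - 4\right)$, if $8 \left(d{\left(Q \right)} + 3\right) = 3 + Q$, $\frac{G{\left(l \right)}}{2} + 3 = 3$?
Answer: $-1049$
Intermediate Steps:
$G{\left(l \right)} = 0$ ($G{\left(l \right)} = -6 + 2 \cdot 3 = -6 + 6 = 0$)
$d{\left(Q \right)} = - \frac{21}{8} + \frac{Q}{8}$ ($d{\left(Q \right)} = -3 + \frac{3 + Q}{8} = -3 + \left(\frac{3}{8} + \frac{Q}{8}\right) = - \frac{21}{8} + \frac{Q}{8}$)
$-1049 + y{\left(G{\left(\frac{5 - 4}{-1 + 2} \right)} \right)} \left(d{\left(18 \right)} - 4\right) = -1049 + 0 \left(\left(- \frac{21}{8} + \frac{1}{8} \cdot 18\right) - 4\right) = -1049 + 0 \left(\left(- \frac{21}{8} + \frac{9}{4}\right) - 4\right) = -1049 + 0 \left(- \frac{3}{8} - 4\right) = -1049 + 0 \left(- \frac{35}{8}\right) = -1049 + 0 = -1049$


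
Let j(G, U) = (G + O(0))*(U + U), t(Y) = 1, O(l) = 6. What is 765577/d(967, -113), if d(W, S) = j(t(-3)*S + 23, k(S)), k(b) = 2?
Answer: -765577/336 ≈ -2278.5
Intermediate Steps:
j(G, U) = 2*U*(6 + G) (j(G, U) = (G + 6)*(U + U) = (6 + G)*(2*U) = 2*U*(6 + G))
d(W, S) = 116 + 4*S (d(W, S) = 2*2*(6 + (1*S + 23)) = 2*2*(6 + (S + 23)) = 2*2*(6 + (23 + S)) = 2*2*(29 + S) = 116 + 4*S)
765577/d(967, -113) = 765577/(116 + 4*(-113)) = 765577/(116 - 452) = 765577/(-336) = 765577*(-1/336) = -765577/336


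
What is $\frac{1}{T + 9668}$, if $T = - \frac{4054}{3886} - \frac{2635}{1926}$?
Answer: $\frac{3742218}{36170739817} \approx 0.00010346$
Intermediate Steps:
$T = - \frac{9023807}{3742218}$ ($T = \left(-4054\right) \frac{1}{3886} - \frac{2635}{1926} = - \frac{2027}{1943} - \frac{2635}{1926} = - \frac{9023807}{3742218} \approx -2.4114$)
$\frac{1}{T + 9668} = \frac{1}{- \frac{9023807}{3742218} + 9668} = \frac{1}{\frac{36170739817}{3742218}} = \frac{3742218}{36170739817}$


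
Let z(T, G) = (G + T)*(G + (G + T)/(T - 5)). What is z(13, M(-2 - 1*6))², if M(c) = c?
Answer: 87025/64 ≈ 1359.8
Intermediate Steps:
z(T, G) = (G + T)*(G + (G + T)/(-5 + T))
z(13, M(-2 - 1*6))² = ((13² - 4*(-2 - 1*6)² + (-2 - 1*6)*13² + 13*(-2 - 1*6)² - 3*(-2 - 1*6)*13)/(-5 + 13))² = ((169 - 4*(-2 - 6)² + (-2 - 6)*169 + 13*(-2 - 6)² - 3*(-2 - 6)*13)/8)² = ((169 - 4*(-8)² - 8*169 + 13*(-8)² - 3*(-8)*13)/8)² = ((169 - 4*64 - 1352 + 13*64 + 312)/8)² = ((169 - 256 - 1352 + 832 + 312)/8)² = ((⅛)*(-295))² = (-295/8)² = 87025/64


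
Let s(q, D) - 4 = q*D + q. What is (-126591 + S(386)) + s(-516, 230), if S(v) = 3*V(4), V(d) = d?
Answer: -245771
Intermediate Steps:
s(q, D) = 4 + q + D*q (s(q, D) = 4 + (q*D + q) = 4 + (D*q + q) = 4 + (q + D*q) = 4 + q + D*q)
S(v) = 12 (S(v) = 3*4 = 12)
(-126591 + S(386)) + s(-516, 230) = (-126591 + 12) + (4 - 516 + 230*(-516)) = -126579 + (4 - 516 - 118680) = -126579 - 119192 = -245771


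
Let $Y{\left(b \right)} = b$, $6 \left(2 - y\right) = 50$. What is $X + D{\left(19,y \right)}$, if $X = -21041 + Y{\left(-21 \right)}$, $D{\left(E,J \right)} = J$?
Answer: $- \frac{63205}{3} \approx -21068.0$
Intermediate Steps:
$y = - \frac{19}{3}$ ($y = 2 - \frac{25}{3} = - \frac{19}{3} \approx -6.3333$)
$X = -21062$ ($X = -21041 - 21 = -21062$)
$X + D{\left(19,y \right)} = -21062 - \frac{19}{3} = - \frac{63205}{3}$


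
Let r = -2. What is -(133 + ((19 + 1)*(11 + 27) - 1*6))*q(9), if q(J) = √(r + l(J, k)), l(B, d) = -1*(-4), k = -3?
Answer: -887*√2 ≈ -1254.4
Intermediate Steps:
l(B, d) = 4
q(J) = √2 (q(J) = √(-2 + 4) = √2)
-(133 + ((19 + 1)*(11 + 27) - 1*6))*q(9) = -(133 + ((19 + 1)*(11 + 27) - 1*6))*√2 = -(133 + (20*38 - 6))*√2 = -(133 + (760 - 6))*√2 = -(133 + 754)*√2 = -887*√2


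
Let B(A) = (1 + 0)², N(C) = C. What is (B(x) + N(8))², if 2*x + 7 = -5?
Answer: 81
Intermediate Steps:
x = -6 (x = -7/2 + (½)*(-5) = -7/2 - 5/2 = -6)
B(A) = 1 (B(A) = 1² = 1)
(B(x) + N(8))² = (1 + 8)² = 9² = 81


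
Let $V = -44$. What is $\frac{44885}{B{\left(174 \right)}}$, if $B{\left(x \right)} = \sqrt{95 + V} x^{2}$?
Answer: $\frac{44885 \sqrt{51}}{1544076} \approx 0.2076$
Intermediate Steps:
$B{\left(x \right)} = \sqrt{51} x^{2}$ ($B{\left(x \right)} = \sqrt{95 - 44} x^{2} = \sqrt{51} x^{2}$)
$\frac{44885}{B{\left(174 \right)}} = \frac{44885}{\sqrt{51} \cdot 174^{2}} = \frac{44885}{\sqrt{51} \cdot 30276} = \frac{44885}{30276 \sqrt{51}} = 44885 \frac{\sqrt{51}}{1544076} = \frac{44885 \sqrt{51}}{1544076}$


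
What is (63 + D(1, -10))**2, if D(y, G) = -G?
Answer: 5329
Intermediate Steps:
(63 + D(1, -10))**2 = (63 - 1*(-10))**2 = (63 + 10)**2 = 73**2 = 5329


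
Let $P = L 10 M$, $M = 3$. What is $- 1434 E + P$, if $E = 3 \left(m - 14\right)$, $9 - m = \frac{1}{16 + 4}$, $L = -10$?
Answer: $\frac{214251}{10} \approx 21425.0$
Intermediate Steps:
$m = \frac{179}{20}$ ($m = 9 - \frac{1}{16 + 4} = 9 - \frac{1}{20} = \frac{179}{20} \approx 8.95$)
$E = - \frac{303}{20}$ ($E = 3 \left(\frac{179}{20} - 14\right) = 3 \left(- \frac{101}{20}\right) = - \frac{303}{20} \approx -15.15$)
$P = -300$ ($P = \left(-10\right) 10 \cdot 3 = \left(-100\right) 3 = -300$)
$- 1434 E + P = \left(-1434\right) \left(- \frac{303}{20}\right) - 300 = \frac{217251}{10} - 300 = \frac{214251}{10}$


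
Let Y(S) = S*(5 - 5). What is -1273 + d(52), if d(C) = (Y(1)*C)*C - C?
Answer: -1325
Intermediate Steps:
Y(S) = 0 (Y(S) = S*0 = 0)
d(C) = -C (d(C) = (0*C)*C - C = 0*C - C = 0 - C = -C)
-1273 + d(52) = -1273 - 1*52 = -1273 - 52 = -1325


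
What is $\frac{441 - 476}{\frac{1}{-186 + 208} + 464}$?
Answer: $- \frac{770}{10209} \approx -0.075424$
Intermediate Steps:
$\frac{441 - 476}{\frac{1}{-186 + 208} + 464} = - \frac{35}{\frac{1}{22} + 464} = - \frac{35}{\frac{10209}{22}} = \left(-35\right) \frac{22}{10209} = - \frac{770}{10209}$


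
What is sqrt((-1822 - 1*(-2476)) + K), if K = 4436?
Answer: sqrt(5090) ≈ 71.344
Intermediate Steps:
sqrt((-1822 - 1*(-2476)) + K) = sqrt((-1822 - 1*(-2476)) + 4436) = sqrt((-1822 + 2476) + 4436) = sqrt(654 + 4436) = sqrt(5090)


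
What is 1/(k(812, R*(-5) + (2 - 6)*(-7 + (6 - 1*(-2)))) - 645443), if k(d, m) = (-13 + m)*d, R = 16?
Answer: -1/724207 ≈ -1.3808e-6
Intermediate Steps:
k(d, m) = d*(-13 + m)
1/(k(812, R*(-5) + (2 - 6)*(-7 + (6 - 1*(-2)))) - 645443) = 1/(812*(-13 + (16*(-5) + (2 - 6)*(-7 + (6 - 1*(-2))))) - 645443) = 1/(812*(-13 + (-80 - 4*(-7 + (6 + 2)))) - 645443) = 1/(812*(-13 + (-80 - 4*(-7 + 8))) - 645443) = 1/(812*(-13 + (-80 - 4*1)) - 645443) = 1/(812*(-13 + (-80 - 4)) - 645443) = 1/(812*(-13 - 84) - 645443) = 1/(812*(-97) - 645443) = 1/(-78764 - 645443) = 1/(-724207) = -1/724207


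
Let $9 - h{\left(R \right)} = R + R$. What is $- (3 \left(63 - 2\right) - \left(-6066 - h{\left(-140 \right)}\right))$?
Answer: $-6538$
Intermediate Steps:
$h{\left(R \right)} = 9 - 2 R$ ($h{\left(R \right)} = 9 - \left(R + R\right) = 9 - 2 R$)
$- (3 \left(63 - 2\right) - \left(-6066 - h{\left(-140 \right)}\right)) = - (3 \left(63 - 2\right) - \left(-6066 - \left(9 - -280\right)\right)) = - (3 \cdot 61 - \left(-6066 - \left(9 + 280\right)\right)) = - (183 - \left(-6066 - 289\right)) = - (183 - -6355) = - (183 + 6355) = \left(-1\right) 6538 = -6538$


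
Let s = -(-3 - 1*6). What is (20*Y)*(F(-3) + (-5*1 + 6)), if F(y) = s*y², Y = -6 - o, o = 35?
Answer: -67240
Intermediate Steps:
s = 9 (s = -(-3 - 6) = -1*(-9) = 9)
Y = -41 (Y = -6 - 1*35 = -6 - 35 = -41)
F(y) = 9*y²
(20*Y)*(F(-3) + (-5*1 + 6)) = (20*(-41))*(9*(-3)² + (-5*1 + 6)) = -820*(9*9 + (-5 + 6)) = -820*(81 + 1) = -820*82 = -67240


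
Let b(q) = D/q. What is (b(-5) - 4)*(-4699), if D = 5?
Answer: 23495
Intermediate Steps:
b(q) = 5/q
(b(-5) - 4)*(-4699) = (5/(-5) - 4)*(-4699) = (5*(-⅕) - 4)*(-4699) = (-1 - 4)*(-4699) = -5*(-4699) = 23495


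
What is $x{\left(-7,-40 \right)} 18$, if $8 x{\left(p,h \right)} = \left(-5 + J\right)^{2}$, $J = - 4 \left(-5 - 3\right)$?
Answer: $\frac{6561}{4} \approx 1640.3$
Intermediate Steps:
$J = 32$ ($J = \left(-4\right) \left(-8\right) = 32$)
$x{\left(p,h \right)} = \frac{729}{8}$ ($x{\left(p,h \right)} = \frac{\left(-5 + 32\right)^{2}}{8} = \frac{27^{2}}{8} = \frac{1}{8} \cdot 729 = \frac{729}{8}$)
$x{\left(-7,-40 \right)} 18 = \frac{729}{8} \cdot 18 = \frac{6561}{4}$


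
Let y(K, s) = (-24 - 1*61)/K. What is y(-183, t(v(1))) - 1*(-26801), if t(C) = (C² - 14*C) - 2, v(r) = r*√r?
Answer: 4904668/183 ≈ 26801.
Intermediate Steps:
v(r) = r^(3/2)
t(C) = -2 + C² - 14*C
y(K, s) = -85/K (y(K, s) = (-24 - 61)/K = -85/K)
y(-183, t(v(1))) - 1*(-26801) = -85/(-183) - 1*(-26801) = -85*(-1/183) + 26801 = 85/183 + 26801 = 4904668/183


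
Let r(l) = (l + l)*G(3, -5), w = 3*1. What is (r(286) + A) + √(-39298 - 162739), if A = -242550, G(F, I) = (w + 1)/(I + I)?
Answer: -1213894/5 + I*√202037 ≈ -2.4278e+5 + 449.49*I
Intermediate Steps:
w = 3
G(F, I) = 2/I (G(F, I) = (3 + 1)/(I + I) = 4/((2*I)) = 4*(1/(2*I)) = 2/I)
r(l) = -4*l/5 (r(l) = (l + l)*(2/(-5)) = (2*l)*(2*(-⅕)) = (2*l)*(-⅖) = -4*l/5)
(r(286) + A) + √(-39298 - 162739) = (-⅘*286 - 242550) + √(-39298 - 162739) = (-1144/5 - 242550) + √(-202037) = -1213894/5 + I*√202037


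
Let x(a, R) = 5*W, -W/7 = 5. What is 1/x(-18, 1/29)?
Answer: -1/175 ≈ -0.0057143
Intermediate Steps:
W = -35 (W = -7*5 = -35)
x(a, R) = -175 (x(a, R) = 5*(-35) = -175)
1/x(-18, 1/29) = 1/(-175) = -1/175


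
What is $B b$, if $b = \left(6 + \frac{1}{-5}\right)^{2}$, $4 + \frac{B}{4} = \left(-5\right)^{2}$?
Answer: $\frac{70644}{25} \approx 2825.8$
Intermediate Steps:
$B = 84$ ($B = -16 + 4 \left(-5\right)^{2} = -16 + 4 \cdot 25 = -16 + 100 = 84$)
$b = \frac{841}{25}$ ($b = \left(6 - \frac{1}{5}\right)^{2} = \left(\frac{29}{5}\right)^{2} = \frac{841}{25} \approx 33.64$)
$B b = 84 \cdot \frac{841}{25} = \frac{70644}{25}$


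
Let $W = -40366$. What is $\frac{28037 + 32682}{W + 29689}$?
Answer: $- \frac{60719}{10677} \approx -5.6869$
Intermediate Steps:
$\frac{28037 + 32682}{W + 29689} = \frac{28037 + 32682}{-40366 + 29689} = \frac{60719}{-10677} = 60719 \left(- \frac{1}{10677}\right) = - \frac{60719}{10677}$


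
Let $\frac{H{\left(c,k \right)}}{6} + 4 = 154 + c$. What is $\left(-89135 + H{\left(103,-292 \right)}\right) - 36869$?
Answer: $-124486$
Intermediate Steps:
$H{\left(c,k \right)} = 900 + 6 c$ ($H{\left(c,k \right)} = -24 + 6 \left(154 + c\right) = -24 + \left(924 + 6 c\right) = 900 + 6 c$)
$\left(-89135 + H{\left(103,-292 \right)}\right) - 36869 = \left(-89135 + \left(900 + 6 \cdot 103\right)\right) - 36869 = \left(-89135 + \left(900 + 618\right)\right) - 36869 = \left(-89135 + 1518\right) - 36869 = -87617 - 36869 = -124486$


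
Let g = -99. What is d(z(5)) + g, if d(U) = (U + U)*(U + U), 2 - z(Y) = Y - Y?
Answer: -83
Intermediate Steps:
z(Y) = 2 (z(Y) = 2 - (Y - Y) = 2 - 1*0 = 2 + 0 = 2)
d(U) = 4*U² (d(U) = (2*U)*(2*U) = 4*U²)
d(z(5)) + g = 4*2² - 99 = 4*4 - 99 = 16 - 99 = -83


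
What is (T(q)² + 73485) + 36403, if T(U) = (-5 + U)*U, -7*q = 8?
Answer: 263959424/2401 ≈ 1.0994e+5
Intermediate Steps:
q = -8/7 (q = -⅐*8 = -8/7 ≈ -1.1429)
T(U) = U*(-5 + U)
(T(q)² + 73485) + 36403 = ((-8*(-5 - 8/7)/7)² + 73485) + 36403 = ((-8/7*(-43/7))² + 73485) + 36403 = ((344/49)² + 73485) + 36403 = (118336/2401 + 73485) + 36403 = 176555821/2401 + 36403 = 263959424/2401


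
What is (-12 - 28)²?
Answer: 1600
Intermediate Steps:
(-12 - 28)² = (-40)² = 1600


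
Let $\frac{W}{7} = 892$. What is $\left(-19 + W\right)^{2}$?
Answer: $38750625$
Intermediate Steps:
$W = 6244$ ($W = 7 \cdot 892 = 6244$)
$\left(-19 + W\right)^{2} = \left(-19 + 6244\right)^{2} = 6225^{2} = 38750625$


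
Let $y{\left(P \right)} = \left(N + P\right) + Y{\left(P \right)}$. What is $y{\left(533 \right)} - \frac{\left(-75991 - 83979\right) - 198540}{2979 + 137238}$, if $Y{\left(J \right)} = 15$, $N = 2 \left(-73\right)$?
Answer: $\frac{56725744}{140217} \approx 404.56$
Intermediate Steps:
$N = -146$
$y{\left(P \right)} = -131 + P$ ($y{\left(P \right)} = \left(-146 + P\right) + 15 = -131 + P$)
$y{\left(533 \right)} - \frac{\left(-75991 - 83979\right) - 198540}{2979 + 137238} = \left(-131 + 533\right) - \frac{\left(-75991 - 83979\right) - 198540}{2979 + 137238} = 402 - \frac{\left(-75991 - 83979\right) - 198540}{140217} = 402 - \left(-159970 - 198540\right) \frac{1}{140217} = 402 - \left(-358510\right) \frac{1}{140217} = 402 - - \frac{358510}{140217} = 402 + \frac{358510}{140217} = \frac{56725744}{140217}$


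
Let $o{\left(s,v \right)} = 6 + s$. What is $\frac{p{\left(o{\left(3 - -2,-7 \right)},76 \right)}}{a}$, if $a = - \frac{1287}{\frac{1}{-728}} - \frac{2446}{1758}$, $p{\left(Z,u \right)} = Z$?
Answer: $\frac{9669}{823565521} \approx 1.174 \cdot 10^{-5}$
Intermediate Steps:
$a = \frac{823565521}{879}$ ($a = - \frac{1287}{- \frac{1}{728}} - \frac{1223}{879} = \left(-1287\right) \left(-728\right) - \frac{1223}{879} = 936936 - \frac{1223}{879} = \frac{823565521}{879} \approx 9.3694 \cdot 10^{5}$)
$\frac{p{\left(o{\left(3 - -2,-7 \right)},76 \right)}}{a} = \frac{6 + \left(3 - -2\right)}{\frac{823565521}{879}} = \left(6 + \left(3 + 2\right)\right) \frac{879}{823565521} = \left(6 + 5\right) \frac{879}{823565521} = 11 \cdot \frac{879}{823565521} = \frac{9669}{823565521}$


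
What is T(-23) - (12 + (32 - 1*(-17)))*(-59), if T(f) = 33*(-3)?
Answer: 3500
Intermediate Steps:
T(f) = -99
T(-23) - (12 + (32 - 1*(-17)))*(-59) = -99 - (12 + (32 - 1*(-17)))*(-59) = -99 - (12 + (32 + 17))*(-59) = -99 - (12 + 49)*(-59) = -99 - 61*(-59) = -99 - 1*(-3599) = -99 + 3599 = 3500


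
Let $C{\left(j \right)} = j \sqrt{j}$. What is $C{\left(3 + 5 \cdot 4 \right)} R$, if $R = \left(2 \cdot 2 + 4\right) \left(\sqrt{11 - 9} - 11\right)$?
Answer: $184 \sqrt{23} \left(-11 + \sqrt{2}\right) \approx -8458.8$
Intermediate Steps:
$R = -88 + 8 \sqrt{2}$ ($R = \left(4 + 4\right) \left(\sqrt{2} - 11\right) = 8 \left(-11 + \sqrt{2}\right) = -88 + 8 \sqrt{2} \approx -76.686$)
$C{\left(j \right)} = j^{\frac{3}{2}}$
$C{\left(3 + 5 \cdot 4 \right)} R = \left(3 + 5 \cdot 4\right)^{\frac{3}{2}} \left(-88 + 8 \sqrt{2}\right) = \left(3 + 20\right)^{\frac{3}{2}} \left(-88 + 8 \sqrt{2}\right) = 23^{\frac{3}{2}} \left(-88 + 8 \sqrt{2}\right) = 23 \sqrt{23} \left(-88 + 8 \sqrt{2}\right)$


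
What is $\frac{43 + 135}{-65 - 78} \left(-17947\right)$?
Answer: $\frac{3194566}{143} \approx 22340.0$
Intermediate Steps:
$\frac{43 + 135}{-65 - 78} \left(-17947\right) = \frac{178}{-143} \left(-17947\right) = 178 \left(- \frac{1}{143}\right) \left(-17947\right) = \left(- \frac{178}{143}\right) \left(-17947\right) = \frac{3194566}{143}$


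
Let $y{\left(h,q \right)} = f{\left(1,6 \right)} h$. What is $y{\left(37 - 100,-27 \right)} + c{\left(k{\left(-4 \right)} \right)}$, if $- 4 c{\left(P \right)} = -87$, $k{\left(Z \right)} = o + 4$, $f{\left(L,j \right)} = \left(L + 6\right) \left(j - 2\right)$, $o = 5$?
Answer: $- \frac{6969}{4} \approx -1742.3$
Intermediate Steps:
$f{\left(L,j \right)} = \left(-2 + j\right) \left(6 + L\right)$ ($f{\left(L,j \right)} = \left(6 + L\right) \left(-2 + j\right) = \left(-2 + j\right) \left(6 + L\right)$)
$k{\left(Z \right)} = 9$ ($k{\left(Z \right)} = 5 + 4 = 9$)
$c{\left(P \right)} = \frac{87}{4}$ ($c{\left(P \right)} = \left(- \frac{1}{4}\right) \left(-87\right) = \frac{87}{4}$)
$y{\left(h,q \right)} = 28 h$ ($y{\left(h,q \right)} = \left(-12 - 2 + 6 \cdot 6 + 1 \cdot 6\right) h = \left(-12 - 2 + 36 + 6\right) h = 28 h$)
$y{\left(37 - 100,-27 \right)} + c{\left(k{\left(-4 \right)} \right)} = 28 \left(37 - 100\right) + \frac{87}{4} = 28 \left(-63\right) + \frac{87}{4} = -1764 + \frac{87}{4} = - \frac{6969}{4}$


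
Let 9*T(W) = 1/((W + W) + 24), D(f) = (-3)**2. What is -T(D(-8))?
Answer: -1/378 ≈ -0.0026455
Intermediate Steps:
D(f) = 9
T(W) = 1/(9*(24 + 2*W)) (T(W) = 1/(9*((W + W) + 24)) = 1/(9*(2*W + 24)) = 1/(9*(24 + 2*W)))
-T(D(-8)) = -1/(18*(12 + 9)) = -1/(18*21) = -1*1/378 = -1/378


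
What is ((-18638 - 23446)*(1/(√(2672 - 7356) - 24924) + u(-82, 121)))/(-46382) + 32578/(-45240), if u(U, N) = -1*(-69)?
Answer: 2216161862580421/35810422419252 - 1503*I*√1171/514517563495 ≈ 61.886 - 9.9963e-8*I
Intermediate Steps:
u(U, N) = 69
((-18638 - 23446)*(1/(√(2672 - 7356) - 24924) + u(-82, 121)))/(-46382) + 32578/(-45240) = ((-18638 - 23446)*(1/(√(2672 - 7356) - 24924) + 69))/(-46382) + 32578/(-45240) = -42084*(1/(√(-4684) - 24924) + 69)*(-1/46382) + 32578*(-1/45240) = -42084*(1/(2*I*√1171 - 24924) + 69)*(-1/46382) - 1253/1740 = -42084*(1/(-24924 + 2*I*√1171) + 69)*(-1/46382) - 1253/1740 = -42084*(69 + 1/(-24924 + 2*I*√1171))*(-1/46382) - 1253/1740 = (-2903796 - 42084/(-24924 + 2*I*√1171))*(-1/46382) - 1253/1740 = (207414/3313 + 3006/(3313*(-24924 + 2*I*√1171))) - 1253/1740 = 356749171/5764620 + 3006/(3313*(-24924 + 2*I*√1171))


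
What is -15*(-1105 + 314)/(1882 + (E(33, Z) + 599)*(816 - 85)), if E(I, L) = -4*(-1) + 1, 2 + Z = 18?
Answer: 3955/147802 ≈ 0.026759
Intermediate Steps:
Z = 16 (Z = -2 + 18 = 16)
E(I, L) = 5 (E(I, L) = 4 + 1 = 5)
-15*(-1105 + 314)/(1882 + (E(33, Z) + 599)*(816 - 85)) = -15*(-1105 + 314)/(1882 + (5 + 599)*(816 - 85)) = -(-11865)/(1882 + 604*731) = -(-11865)/(1882 + 441524) = -(-11865)/443406 = -15*(-791/443406) = 3955/147802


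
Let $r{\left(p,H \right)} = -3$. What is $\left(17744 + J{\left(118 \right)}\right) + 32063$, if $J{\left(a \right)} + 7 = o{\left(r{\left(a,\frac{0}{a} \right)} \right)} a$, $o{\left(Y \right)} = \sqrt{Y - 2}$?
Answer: $49800 + 118 i \sqrt{5} \approx 49800.0 + 263.86 i$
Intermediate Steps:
$o{\left(Y \right)} = \sqrt{-2 + Y}$
$J{\left(a \right)} = -7 + i a \sqrt{5}$ ($J{\left(a \right)} = -7 + \sqrt{-2 - 3} a = -7 + \sqrt{-5} a = -7 + i \sqrt{5} a = -7 + i a \sqrt{5}$)
$\left(17744 + J{\left(118 \right)}\right) + 32063 = \left(17744 - \left(7 - i 118 \sqrt{5}\right)\right) + 32063 = \left(17744 - \left(7 - 118 i \sqrt{5}\right)\right) + 32063 = \left(17737 + 118 i \sqrt{5}\right) + 32063 = 49800 + 118 i \sqrt{5}$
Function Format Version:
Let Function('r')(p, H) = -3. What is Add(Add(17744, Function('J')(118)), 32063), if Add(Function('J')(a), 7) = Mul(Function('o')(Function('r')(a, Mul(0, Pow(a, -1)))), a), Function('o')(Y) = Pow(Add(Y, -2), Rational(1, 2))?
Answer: Add(49800, Mul(118, I, Pow(5, Rational(1, 2)))) ≈ Add(49800., Mul(263.86, I))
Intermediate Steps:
Function('o')(Y) = Pow(Add(-2, Y), Rational(1, 2))
Function('J')(a) = Add(-7, Mul(I, a, Pow(5, Rational(1, 2)))) (Function('J')(a) = Add(-7, Mul(Pow(Add(-2, -3), Rational(1, 2)), a)) = Add(-7, Mul(Pow(-5, Rational(1, 2)), a)) = Add(-7, Mul(Mul(I, Pow(5, Rational(1, 2))), a)) = Add(-7, Mul(I, a, Pow(5, Rational(1, 2)))))
Add(Add(17744, Function('J')(118)), 32063) = Add(Add(17744, Add(-7, Mul(I, 118, Pow(5, Rational(1, 2))))), 32063) = Add(Add(17744, Add(-7, Mul(118, I, Pow(5, Rational(1, 2))))), 32063) = Add(Add(17737, Mul(118, I, Pow(5, Rational(1, 2)))), 32063) = Add(49800, Mul(118, I, Pow(5, Rational(1, 2))))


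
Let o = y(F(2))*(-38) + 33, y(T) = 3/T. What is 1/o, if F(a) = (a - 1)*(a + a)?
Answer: 2/9 ≈ 0.22222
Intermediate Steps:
F(a) = 2*a*(-1 + a) (F(a) = (-1 + a)*(2*a) = 2*a*(-1 + a))
o = 9/2 (o = (3/((2*2*(-1 + 2))))*(-38) + 33 = (3/((2*2*1)))*(-38) + 33 = (3/4)*(-38) + 33 = (3*(¼))*(-38) + 33 = (¾)*(-38) + 33 = -57/2 + 33 = 9/2 ≈ 4.5000)
1/o = 1/(9/2) = 2/9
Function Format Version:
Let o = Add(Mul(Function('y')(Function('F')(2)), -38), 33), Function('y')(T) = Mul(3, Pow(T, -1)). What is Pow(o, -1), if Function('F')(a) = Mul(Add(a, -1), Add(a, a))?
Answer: Rational(2, 9) ≈ 0.22222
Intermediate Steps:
Function('F')(a) = Mul(2, a, Add(-1, a)) (Function('F')(a) = Mul(Add(-1, a), Mul(2, a)) = Mul(2, a, Add(-1, a)))
o = Rational(9, 2) (o = Add(Mul(Mul(3, Pow(Mul(2, 2, Add(-1, 2)), -1)), -38), 33) = Add(Mul(Mul(3, Pow(Mul(2, 2, 1), -1)), -38), 33) = Add(Mul(Mul(3, Pow(4, -1)), -38), 33) = Add(Mul(Mul(3, Rational(1, 4)), -38), 33) = Add(Mul(Rational(3, 4), -38), 33) = Add(Rational(-57, 2), 33) = Rational(9, 2) ≈ 4.5000)
Pow(o, -1) = Pow(Rational(9, 2), -1) = Rational(2, 9)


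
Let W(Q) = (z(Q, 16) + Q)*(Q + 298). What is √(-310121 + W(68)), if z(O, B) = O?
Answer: I*√260345 ≈ 510.24*I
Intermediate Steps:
W(Q) = 2*Q*(298 + Q) (W(Q) = (Q + Q)*(Q + 298) = (2*Q)*(298 + Q) = 2*Q*(298 + Q))
√(-310121 + W(68)) = √(-310121 + 2*68*(298 + 68)) = √(-310121 + 2*68*366) = √(-310121 + 49776) = √(-260345) = I*√260345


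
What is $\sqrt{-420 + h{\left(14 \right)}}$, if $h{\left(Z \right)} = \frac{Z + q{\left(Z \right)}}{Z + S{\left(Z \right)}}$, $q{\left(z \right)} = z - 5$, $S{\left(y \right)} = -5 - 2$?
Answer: $\frac{i \sqrt{20419}}{7} \approx 20.414 i$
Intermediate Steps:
$S{\left(y \right)} = -7$ ($S{\left(y \right)} = -5 - 2 = -7$)
$q{\left(z \right)} = -5 + z$
$h{\left(Z \right)} = \frac{-5 + 2 Z}{-7 + Z}$ ($h{\left(Z \right)} = \frac{Z + \left(-5 + Z\right)}{Z - 7} = \frac{-5 + 2 Z}{-7 + Z}$)
$\sqrt{-420 + h{\left(14 \right)}} = \sqrt{-420 + \frac{-5 + 2 \cdot 14}{-7 + 14}} = \sqrt{-420 + \frac{-5 + 28}{7}} = \sqrt{-420 + \frac{1}{7} \cdot 23} = \sqrt{-420 + \frac{23}{7}} = \sqrt{- \frac{2917}{7}} = \frac{i \sqrt{20419}}{7}$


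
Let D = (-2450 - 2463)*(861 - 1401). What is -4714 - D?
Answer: -2657734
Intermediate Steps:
D = 2653020 (D = -4913*(-540) = 2653020)
-4714 - D = -4714 - 1*2653020 = -4714 - 2653020 = -2657734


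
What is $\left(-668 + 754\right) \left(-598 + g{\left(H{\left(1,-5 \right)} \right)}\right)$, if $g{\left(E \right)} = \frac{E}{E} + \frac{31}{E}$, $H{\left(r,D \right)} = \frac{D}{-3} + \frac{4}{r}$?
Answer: $- \frac{864816}{17} \approx -50872.0$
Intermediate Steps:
$H{\left(r,D \right)} = \frac{4}{r} - \frac{D}{3}$ ($H{\left(r,D \right)} = D \left(- \frac{1}{3}\right) + \frac{4}{r} = - \frac{D}{3} + \frac{4}{r} = \frac{4}{r} - \frac{D}{3}$)
$g{\left(E \right)} = 1 + \frac{31}{E}$
$\left(-668 + 754\right) \left(-598 + g{\left(H{\left(1,-5 \right)} \right)}\right) = \left(-668 + 754\right) \left(-598 + \frac{31 - \left(- \frac{5}{3} - \frac{4}{1}\right)}{\frac{4}{1} - - \frac{5}{3}}\right) = 86 \left(-598 + \frac{31 + \left(4 \cdot 1 + \frac{5}{3}\right)}{4 \cdot 1 + \frac{5}{3}}\right) = 86 \left(-598 + \frac{31 + \left(4 + \frac{5}{3}\right)}{4 + \frac{5}{3}}\right) = 86 \left(-598 + \frac{31 + \frac{17}{3}}{\frac{17}{3}}\right) = 86 \left(-598 + \frac{3}{17} \cdot \frac{110}{3}\right) = 86 \left(-598 + \frac{110}{17}\right) = 86 \left(- \frac{10056}{17}\right) = - \frac{864816}{17}$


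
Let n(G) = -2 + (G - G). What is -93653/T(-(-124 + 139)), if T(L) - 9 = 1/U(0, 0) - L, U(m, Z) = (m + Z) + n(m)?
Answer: -187306/47 ≈ -3985.2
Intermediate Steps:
n(G) = -2 (n(G) = -2 + 0 = -2)
U(m, Z) = -2 + Z + m (U(m, Z) = (m + Z) - 2 = (Z + m) - 2 = -2 + Z + m)
T(L) = 17/2 - L (T(L) = 9 + (1/(-2 + 0 + 0) - L) = 9 + (1/(-2) - L) = 9 + (-½ - L) = 17/2 - L)
-93653/T(-(-124 + 139)) = -93653/(17/2 - (-1)*(-124 + 139)) = -93653/(17/2 - (-1)*15) = -93653/(17/2 - 1*(-15)) = -93653/(17/2 + 15) = -93653/47/2 = -93653*2/47 = -187306/47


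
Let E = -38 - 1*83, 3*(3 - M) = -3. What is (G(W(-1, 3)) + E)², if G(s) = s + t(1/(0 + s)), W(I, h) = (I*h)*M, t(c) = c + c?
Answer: 638401/36 ≈ 17733.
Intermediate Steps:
M = 4 (M = 3 - ⅓*(-3) = 3 + 1 = 4)
t(c) = 2*c
E = -121 (E = -38 - 83 = -121)
W(I, h) = 4*I*h (W(I, h) = (I*h)*4 = 4*I*h)
G(s) = s + 2/s (G(s) = s + 2/(0 + s) = s + 2/s)
(G(W(-1, 3)) + E)² = ((4*(-1)*3 + 2/((4*(-1)*3))) - 121)² = ((-12 + 2/(-12)) - 121)² = ((-12 + 2*(-1/12)) - 121)² = ((-12 - ⅙) - 121)² = (-73/6 - 121)² = (-799/6)² = 638401/36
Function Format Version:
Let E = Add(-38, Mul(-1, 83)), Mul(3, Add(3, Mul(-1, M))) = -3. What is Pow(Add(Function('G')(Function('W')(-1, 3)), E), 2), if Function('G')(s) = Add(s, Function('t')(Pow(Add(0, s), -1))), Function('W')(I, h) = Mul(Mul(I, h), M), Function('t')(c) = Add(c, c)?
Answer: Rational(638401, 36) ≈ 17733.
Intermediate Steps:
M = 4 (M = Add(3, Mul(Rational(-1, 3), -3)) = Add(3, 1) = 4)
Function('t')(c) = Mul(2, c)
E = -121 (E = Add(-38, -83) = -121)
Function('W')(I, h) = Mul(4, I, h) (Function('W')(I, h) = Mul(Mul(I, h), 4) = Mul(4, I, h))
Function('G')(s) = Add(s, Mul(2, Pow(s, -1))) (Function('G')(s) = Add(s, Mul(2, Pow(Add(0, s), -1))) = Add(s, Mul(2, Pow(s, -1))))
Pow(Add(Function('G')(Function('W')(-1, 3)), E), 2) = Pow(Add(Add(Mul(4, -1, 3), Mul(2, Pow(Mul(4, -1, 3), -1))), -121), 2) = Pow(Add(Add(-12, Mul(2, Pow(-12, -1))), -121), 2) = Pow(Add(Add(-12, Mul(2, Rational(-1, 12))), -121), 2) = Pow(Add(Add(-12, Rational(-1, 6)), -121), 2) = Pow(Add(Rational(-73, 6), -121), 2) = Pow(Rational(-799, 6), 2) = Rational(638401, 36)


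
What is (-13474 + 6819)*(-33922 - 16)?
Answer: 225857390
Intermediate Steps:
(-13474 + 6819)*(-33922 - 16) = -6655*(-33938) = 225857390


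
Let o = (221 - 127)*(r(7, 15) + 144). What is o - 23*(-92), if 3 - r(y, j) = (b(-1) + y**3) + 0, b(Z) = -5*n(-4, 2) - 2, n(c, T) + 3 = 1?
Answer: -17060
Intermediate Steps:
n(c, T) = -2 (n(c, T) = -3 + 1 = -2)
b(Z) = 8 (b(Z) = -5*(-2) - 2 = 10 - 2 = 8)
r(y, j) = -5 - y**3 (r(y, j) = 3 - ((8 + y**3) + 0) = 3 - (8 + y**3) = 3 + (-8 - y**3) = -5 - y**3)
o = -19176 (o = (221 - 127)*((-5 - 1*7**3) + 144) = 94*((-5 - 1*343) + 144) = 94*((-5 - 343) + 144) = 94*(-348 + 144) = 94*(-204) = -19176)
o - 23*(-92) = -19176 - 23*(-92) = -19176 + 2116 = -17060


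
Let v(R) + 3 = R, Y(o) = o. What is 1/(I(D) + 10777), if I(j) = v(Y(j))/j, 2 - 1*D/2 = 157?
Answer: 310/3341183 ≈ 9.2781e-5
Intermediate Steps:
D = -310 (D = 4 - 2*157 = 4 - 314 = -310)
v(R) = -3 + R
I(j) = (-3 + j)/j
1/(I(D) + 10777) = 1/((-3 - 310)/(-310) + 10777) = 1/(-1/310*(-313) + 10777) = 1/(313/310 + 10777) = 1/(3341183/310) = 310/3341183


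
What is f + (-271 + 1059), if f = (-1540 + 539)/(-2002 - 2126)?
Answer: 3253865/4128 ≈ 788.24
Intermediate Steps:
f = 1001/4128 (f = -1001/(-4128) = -1001*(-1/4128) = 1001/4128 ≈ 0.24249)
f + (-271 + 1059) = 1001/4128 + (-271 + 1059) = 1001/4128 + 788 = 3253865/4128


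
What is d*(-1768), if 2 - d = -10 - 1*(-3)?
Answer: -15912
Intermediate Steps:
d = 9 (d = 2 - (-10 - 1*(-3)) = 2 - (-10 + 3) = 2 - 1*(-7) = 2 + 7 = 9)
d*(-1768) = 9*(-1768) = -15912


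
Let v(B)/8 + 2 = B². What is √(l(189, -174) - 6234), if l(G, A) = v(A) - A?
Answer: 2*√59033 ≈ 485.93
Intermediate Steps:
v(B) = -16 + 8*B²
l(G, A) = -16 - A + 8*A² (l(G, A) = (-16 + 8*A²) - A = -16 - A + 8*A²)
√(l(189, -174) - 6234) = √((-16 - 1*(-174) + 8*(-174)²) - 6234) = √((-16 + 174 + 8*30276) - 6234) = √((-16 + 174 + 242208) - 6234) = √(242366 - 6234) = √236132 = 2*√59033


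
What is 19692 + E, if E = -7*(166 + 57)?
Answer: 18131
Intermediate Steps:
E = -1561 (E = -7*223 = -1561)
19692 + E = 19692 - 1561 = 18131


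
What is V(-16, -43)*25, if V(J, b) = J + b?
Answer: -1475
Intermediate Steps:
V(-16, -43)*25 = (-16 - 43)*25 = -59*25 = -1475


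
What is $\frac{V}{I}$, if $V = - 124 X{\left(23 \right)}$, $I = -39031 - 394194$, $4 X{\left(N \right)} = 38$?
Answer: $\frac{38}{13975} \approx 0.0027191$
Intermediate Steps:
$X{\left(N \right)} = \frac{19}{2}$ ($X{\left(N \right)} = \frac{1}{4} \cdot 38 = \frac{19}{2}$)
$I = -433225$
$V = -1178$ ($V = \left(-124\right) \frac{19}{2} = -1178$)
$\frac{V}{I} = - \frac{1178}{-433225} = \left(-1178\right) \left(- \frac{1}{433225}\right) = \frac{38}{13975}$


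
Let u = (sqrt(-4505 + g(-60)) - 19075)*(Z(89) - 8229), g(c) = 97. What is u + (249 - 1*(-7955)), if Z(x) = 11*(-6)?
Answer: 158235329 - 16590*I*sqrt(1102) ≈ 1.5824e+8 - 5.5073e+5*I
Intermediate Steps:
Z(x) = -66
u = 158227125 - 16590*I*sqrt(1102) (u = (sqrt(-4505 + 97) - 19075)*(-66 - 8229) = (sqrt(-4408) - 19075)*(-8295) = (2*I*sqrt(1102) - 19075)*(-8295) = (-19075 + 2*I*sqrt(1102))*(-8295) = 158227125 - 16590*I*sqrt(1102) ≈ 1.5823e+8 - 5.5073e+5*I)
u + (249 - 1*(-7955)) = (158227125 - 16590*I*sqrt(1102)) + (249 - 1*(-7955)) = (158227125 - 16590*I*sqrt(1102)) + (249 + 7955) = (158227125 - 16590*I*sqrt(1102)) + 8204 = 158235329 - 16590*I*sqrt(1102)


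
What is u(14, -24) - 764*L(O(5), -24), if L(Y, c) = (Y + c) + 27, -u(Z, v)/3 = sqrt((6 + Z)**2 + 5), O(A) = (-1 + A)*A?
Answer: -17572 - 27*sqrt(5) ≈ -17632.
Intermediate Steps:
O(A) = A*(-1 + A)
u(Z, v) = -3*sqrt(5 + (6 + Z)**2) (u(Z, v) = -3*sqrt((6 + Z)**2 + 5) = -3*sqrt(5 + (6 + Z)**2))
L(Y, c) = 27 + Y + c
u(14, -24) - 764*L(O(5), -24) = -3*sqrt(5 + (6 + 14)**2) - 764*(27 + 5*(-1 + 5) - 24) = -3*sqrt(5 + 20**2) - 764*(27 + 5*4 - 24) = -3*sqrt(5 + 400) - 764*(27 + 20 - 24) = -27*sqrt(5) - 764*23 = -27*sqrt(5) - 17572 = -17572 - 27*sqrt(5)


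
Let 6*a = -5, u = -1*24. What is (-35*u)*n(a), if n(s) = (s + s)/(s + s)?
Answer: 840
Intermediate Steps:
u = -24
a = -5/6 (a = (1/6)*(-5) = -5/6 ≈ -0.83333)
n(s) = 1 (n(s) = (2*s)/((2*s)) = (2*s)*(1/(2*s)) = 1)
(-35*u)*n(a) = -35*(-24)*1 = 840*1 = 840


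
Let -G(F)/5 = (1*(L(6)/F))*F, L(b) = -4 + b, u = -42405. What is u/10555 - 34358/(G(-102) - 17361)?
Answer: -74793713/36670181 ≈ -2.0396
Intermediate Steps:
G(F) = -10 (G(F) = -5*1*((-4 + 6)/F)*F = -5*1*(2/F)*F = -5*2/F*F = -5*2 = -10)
u/10555 - 34358/(G(-102) - 17361) = -42405/10555 - 34358/(-10 - 17361) = -42405*1/10555 - 34358/(-17371) = -8481/2111 - 34358*(-1/17371) = -8481/2111 + 34358/17371 = -74793713/36670181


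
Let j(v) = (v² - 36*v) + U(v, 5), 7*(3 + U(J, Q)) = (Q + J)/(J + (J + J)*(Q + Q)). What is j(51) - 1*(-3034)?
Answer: 4065524/1071 ≈ 3796.0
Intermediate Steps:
U(J, Q) = -3 + (J + Q)/(7*(J + 4*J*Q)) (U(J, Q) = -3 + ((Q + J)/(J + (J + J)*(Q + Q)))/7 = -3 + ((J + Q)/(J + (2*J)*(2*Q)))/7 = -3 + ((J + Q)/(J + 4*J*Q))/7 = -3 + (J + Q)/(7*(J + 4*J*Q)))
j(v) = v² - 36*v + (5 - 440*v)/(147*v) (j(v) = (v² - 36*v) + (5 - 20*v - 84*v*5)/(7*v*(1 + 4*5)) = (v² - 36*v) + (5 - 20*v - 420*v)/(7*v*(1 + 20)) = (v² - 36*v) + (⅐)*(5 - 440*v)/(v*21) = (v² - 36*v) + (⅐)*(1/21)*(5 - 440*v)/v = (v² - 36*v) + (5 - 440*v)/(147*v) = v² - 36*v + (5 - 440*v)/(147*v))
j(51) - 1*(-3034) = (-440/147 + 51² - 36*51 + (5/147)/51) - 1*(-3034) = (-440/147 + 2601 - 1836 + (5/147)*(1/51)) + 3034 = (-440/147 + 2601 - 1836 + 5/7497) + 3034 = 816110/1071 + 3034 = 4065524/1071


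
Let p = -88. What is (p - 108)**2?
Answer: 38416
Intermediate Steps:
(p - 108)**2 = (-88 - 108)**2 = (-196)**2 = 38416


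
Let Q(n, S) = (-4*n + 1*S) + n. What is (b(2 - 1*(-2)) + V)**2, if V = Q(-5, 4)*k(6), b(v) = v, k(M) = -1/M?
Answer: 25/36 ≈ 0.69444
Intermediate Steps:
Q(n, S) = S - 3*n (Q(n, S) = (-4*n + S) + n = (S - 4*n) + n = S - 3*n)
V = -19/6 (V = (4 - 3*(-5))*(-1/6) = (4 + 15)*(-1*1/6) = 19*(-1/6) = -19/6 ≈ -3.1667)
(b(2 - 1*(-2)) + V)**2 = ((2 - 1*(-2)) - 19/6)**2 = ((2 + 2) - 19/6)**2 = (4 - 19/6)**2 = (5/6)**2 = 25/36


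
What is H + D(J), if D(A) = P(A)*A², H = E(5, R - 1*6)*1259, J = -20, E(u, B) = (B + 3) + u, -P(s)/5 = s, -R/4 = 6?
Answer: 12302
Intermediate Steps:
R = -24 (R = -4*6 = -24)
P(s) = -5*s
E(u, B) = 3 + B + u (E(u, B) = (3 + B) + u = 3 + B + u)
H = -27698 (H = (3 + (-24 - 1*6) + 5)*1259 = (3 + (-24 - 6) + 5)*1259 = (3 - 30 + 5)*1259 = -22*1259 = -27698)
D(A) = -5*A³ (D(A) = (-5*A)*A² = -5*A³)
H + D(J) = -27698 - 5*(-20)³ = -27698 - 5*(-8000) = -27698 + 40000 = 12302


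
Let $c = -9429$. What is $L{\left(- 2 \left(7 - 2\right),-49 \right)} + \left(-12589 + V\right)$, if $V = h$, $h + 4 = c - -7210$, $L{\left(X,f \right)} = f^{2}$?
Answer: $-12411$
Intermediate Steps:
$h = -2223$ ($h = -4 - 2219 = -2223$)
$V = -2223$
$L{\left(- 2 \left(7 - 2\right),-49 \right)} + \left(-12589 + V\right) = \left(-49\right)^{2} - 14812 = 2401 - 14812 = -12411$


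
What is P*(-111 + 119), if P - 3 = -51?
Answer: -384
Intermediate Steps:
P = -48 (P = 3 - 51 = -48)
P*(-111 + 119) = -48*(-111 + 119) = -48*8 = -384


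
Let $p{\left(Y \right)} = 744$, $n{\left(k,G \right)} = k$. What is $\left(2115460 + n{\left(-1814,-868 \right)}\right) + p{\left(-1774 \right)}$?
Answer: $2114390$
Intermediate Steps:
$\left(2115460 + n{\left(-1814,-868 \right)}\right) + p{\left(-1774 \right)} = \left(2115460 - 1814\right) + 744 = 2113646 + 744 = 2114390$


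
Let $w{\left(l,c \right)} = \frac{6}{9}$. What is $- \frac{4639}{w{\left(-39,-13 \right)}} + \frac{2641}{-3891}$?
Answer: $- \frac{54156329}{7782} \approx -6959.2$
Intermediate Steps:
$w{\left(l,c \right)} = \frac{2}{3}$ ($w{\left(l,c \right)} = 6 \cdot \frac{1}{9} = \frac{2}{3}$)
$- \frac{4639}{w{\left(-39,-13 \right)}} + \frac{2641}{-3891} = - \frac{4639}{\frac{2}{3}} + \frac{2641}{-3891} = \left(-4639\right) \frac{3}{2} + 2641 \left(- \frac{1}{3891}\right) = - \frac{13917}{2} - \frac{2641}{3891} = - \frac{54156329}{7782}$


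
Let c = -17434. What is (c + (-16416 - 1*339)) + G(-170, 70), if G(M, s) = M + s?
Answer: -34289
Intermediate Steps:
(c + (-16416 - 1*339)) + G(-170, 70) = (-17434 + (-16416 - 1*339)) + (-170 + 70) = (-17434 + (-16416 - 339)) - 100 = (-17434 - 16755) - 100 = -34189 - 100 = -34289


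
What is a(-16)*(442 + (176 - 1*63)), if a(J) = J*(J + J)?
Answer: 284160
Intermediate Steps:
a(J) = 2*J² (a(J) = J*(2*J) = 2*J²)
a(-16)*(442 + (176 - 1*63)) = (2*(-16)²)*(442 + (176 - 1*63)) = (2*256)*(442 + (176 - 63)) = 512*(442 + 113) = 512*555 = 284160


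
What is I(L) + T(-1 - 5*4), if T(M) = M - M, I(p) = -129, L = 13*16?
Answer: -129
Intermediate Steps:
L = 208
T(M) = 0
I(L) + T(-1 - 5*4) = -129 + 0 = -129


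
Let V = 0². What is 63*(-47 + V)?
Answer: -2961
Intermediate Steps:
V = 0
63*(-47 + V) = 63*(-47 + 0) = 63*(-47) = -2961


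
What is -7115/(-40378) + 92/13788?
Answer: 25454099/139182966 ≈ 0.18288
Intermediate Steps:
-7115/(-40378) + 92/13788 = -7115*(-1/40378) + 92*(1/13788) = 7115/40378 + 23/3447 = 25454099/139182966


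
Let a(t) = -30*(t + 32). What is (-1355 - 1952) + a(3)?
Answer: -4357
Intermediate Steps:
a(t) = -960 - 30*t (a(t) = -30*(32 + t) = -960 - 30*t)
(-1355 - 1952) + a(3) = (-1355 - 1952) + (-960 - 30*3) = -3307 + (-960 - 90) = -3307 - 1050 = -4357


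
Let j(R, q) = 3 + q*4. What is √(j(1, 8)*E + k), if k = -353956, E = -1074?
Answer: I*√391546 ≈ 625.74*I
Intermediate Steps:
j(R, q) = 3 + 4*q
√(j(1, 8)*E + k) = √((3 + 4*8)*(-1074) - 353956) = √((3 + 32)*(-1074) - 353956) = √(35*(-1074) - 353956) = √(-37590 - 353956) = √(-391546) = I*√391546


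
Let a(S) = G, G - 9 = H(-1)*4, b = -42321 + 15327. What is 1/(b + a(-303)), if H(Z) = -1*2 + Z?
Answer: -1/26997 ≈ -3.7041e-5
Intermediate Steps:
H(Z) = -2 + Z
b = -26994
G = -3 (G = 9 + (-2 - 1)*4 = 9 - 3*4 = 9 - 12 = -3)
a(S) = -3
1/(b + a(-303)) = 1/(-26994 - 3) = 1/(-26997) = -1/26997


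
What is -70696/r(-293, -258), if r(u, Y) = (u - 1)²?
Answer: -17674/21609 ≈ -0.81790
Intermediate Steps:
r(u, Y) = (-1 + u)²
-70696/r(-293, -258) = -70696/(-1 - 293)² = -70696/((-294)²) = -70696/86436 = -70696*1/86436 = -17674/21609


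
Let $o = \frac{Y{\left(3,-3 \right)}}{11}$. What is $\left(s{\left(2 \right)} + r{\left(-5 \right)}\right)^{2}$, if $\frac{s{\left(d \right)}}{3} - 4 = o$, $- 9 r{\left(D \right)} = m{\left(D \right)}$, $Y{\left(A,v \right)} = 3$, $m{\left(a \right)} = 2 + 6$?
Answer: $\frac{1394761}{9801} \approx 142.31$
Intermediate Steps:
$m{\left(a \right)} = 8$
$r{\left(D \right)} = - \frac{8}{9}$ ($r{\left(D \right)} = \left(- \frac{1}{9}\right) 8 = - \frac{8}{9}$)
$o = \frac{3}{11} \approx 0.27273$
$s{\left(d \right)} = \frac{141}{11}$ ($s{\left(d \right)} = 12 + 3 \cdot \frac{3}{11} = 12 + \frac{9}{11} = \frac{141}{11}$)
$\left(s{\left(2 \right)} + r{\left(-5 \right)}\right)^{2} = \left(\frac{141}{11} - \frac{8}{9}\right)^{2} = \left(\frac{1181}{99}\right)^{2} = \frac{1394761}{9801}$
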